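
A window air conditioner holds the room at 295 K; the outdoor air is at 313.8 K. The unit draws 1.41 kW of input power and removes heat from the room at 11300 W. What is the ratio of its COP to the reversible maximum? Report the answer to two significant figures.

Converting, Q̇_C = 11300 W = 11.30 kW, so COP_actual = Q̇_C/Ẇ = 11.30/1.410 = 8.014.
The reservoir spacing is ΔT = 313.8 − 295 = 18.80 K.
COP_Carnot = T_C/ΔT = 295.00/18.80 = 15.69.
η_II = COP_actual/COP_Carnot = 8.014/15.69 = 0.5107.

0.51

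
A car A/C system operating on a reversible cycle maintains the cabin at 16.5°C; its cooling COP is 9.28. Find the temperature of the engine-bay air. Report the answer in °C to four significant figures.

47.71 °C

COP_R = T_C/(T_H − T_C) gives T_H − T_C = T_C/COP.
With T_C = 289.65 K, T_H = 289.65 × (1 + 1/9.28) = 320.86 K.
Converting, 320.86 K = 47.71°C.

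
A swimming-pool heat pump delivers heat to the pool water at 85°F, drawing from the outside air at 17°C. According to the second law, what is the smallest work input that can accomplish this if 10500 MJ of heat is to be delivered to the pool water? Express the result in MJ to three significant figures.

432 MJ

In absolute terms T_C = 290.15 K and T_H = 302.59 K, so ΔT = 12.44 K.
The reversible limit is COP_HP = T_H/ΔT = 24.32, so W_min = Q_H/COP = Q_H·ΔT/T_H.
W_min = 10500 × 12.44/302.59 = 431.8 MJ.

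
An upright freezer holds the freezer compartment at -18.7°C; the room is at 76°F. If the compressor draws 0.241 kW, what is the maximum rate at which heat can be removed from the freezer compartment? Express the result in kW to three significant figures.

In absolute terms T_C = 254.45 K and T_H = 297.59 K, so ΔT = 43.14 K.
COP_Carnot = T_C/ΔT = 254.45/43.14 = 5.898.
Q̇_max = COP_Carnot × Ẇ = 5.898 × 0.2410 kW = 1.421 kW.

1.42 kW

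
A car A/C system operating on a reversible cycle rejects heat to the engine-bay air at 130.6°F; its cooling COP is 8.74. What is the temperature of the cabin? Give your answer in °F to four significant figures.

For a Carnot refrigerator COP_R = T_C/(T_H − T_C), so T_C = COP·T_H/(1 + COP).
With T_H = 327.93 K, T_C = 8.74 × 327.93/9.740 = 294.26 K.
Converting, 294.26 K = 70.00°F.

70.00 °F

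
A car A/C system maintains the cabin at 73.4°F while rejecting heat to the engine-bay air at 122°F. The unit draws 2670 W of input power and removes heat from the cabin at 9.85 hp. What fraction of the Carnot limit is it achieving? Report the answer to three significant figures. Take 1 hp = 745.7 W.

Converting, Q̇_C = 9.850 hp = 7345 W, so COP_actual = Q̇_C/Ẇ = 7345/2670 = 2.751.
In absolute terms T_C = 296.15 K and T_H = 323.15 K, so ΔT = 27.00 K.
COP_Carnot = T_C/ΔT = 296.15/27.00 = 10.97.
η_II = COP_actual/COP_Carnot = 2.751/10.97 = 0.2508.

0.251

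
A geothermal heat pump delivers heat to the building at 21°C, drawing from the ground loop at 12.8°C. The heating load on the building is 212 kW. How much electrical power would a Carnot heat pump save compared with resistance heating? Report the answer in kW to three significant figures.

206 kW

In absolute terms T_C = 285.95 K and T_H = 294.15 K, so ΔT = 8.200 K.
COP_Carnot = T_H/ΔT = 294.15/8.200 = 35.87.
Resistance heating needs Ẇ_res = Q̇_H = 212.0 kW; the reversible heat pump needs only Ẇ_hp = Q̇_H/COP = 5.910 kW.
Saving = 212.0 − 5.910 = 206.1 kW.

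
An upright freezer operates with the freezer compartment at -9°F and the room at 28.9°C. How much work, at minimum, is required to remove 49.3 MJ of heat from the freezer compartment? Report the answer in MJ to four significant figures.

In absolute terms T_C = 250.37 K and T_H = 302.05 K, so ΔT = 51.68 K.
The reversible limit is COP_R = T_C/ΔT = 4.845, so W_min = Q_C/COP = Q_C·ΔT/T_C.
W_min = 49.30 × 51.68/250.37 = 10.18 MJ.

10.18 MJ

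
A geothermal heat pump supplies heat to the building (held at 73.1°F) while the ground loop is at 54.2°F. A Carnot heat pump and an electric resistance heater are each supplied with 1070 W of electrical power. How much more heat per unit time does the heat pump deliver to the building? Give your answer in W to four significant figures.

29090 W

In absolute terms T_C = 285.48 K and T_H = 295.98 K, so ΔT = 10.50 K.
COP_Carnot = T_H/ΔT = 295.98/10.50 = 28.19.
The heat pump delivers Q̇_H = COP × Ẇ = 30160 W; the resistance heater delivers Ẇ = 1070 W.
Extra = (COP − 1)·Ẇ = 29090 W.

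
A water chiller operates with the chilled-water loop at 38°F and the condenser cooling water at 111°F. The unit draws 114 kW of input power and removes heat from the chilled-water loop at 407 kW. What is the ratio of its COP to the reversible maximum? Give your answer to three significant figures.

COP_actual = Q̇_C/Ẇ = 407.0/114.0 = 3.570.
In absolute terms T_C = 276.48 K and T_H = 317.04 K, so ΔT = 40.56 K.
COP_Carnot = T_C/ΔT = 276.48/40.56 = 6.817.
η_II = COP_actual/COP_Carnot = 3.570/6.817 = 0.5237.

0.524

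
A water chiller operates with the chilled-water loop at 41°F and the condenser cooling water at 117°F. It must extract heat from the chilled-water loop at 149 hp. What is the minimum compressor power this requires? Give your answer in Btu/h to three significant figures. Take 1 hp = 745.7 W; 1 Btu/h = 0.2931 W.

57500 Btu/h

In absolute terms T_C = 278.15 K and T_H = 320.37 K, so ΔT = 42.22 K.
COP_Carnot = T_C/ΔT = 278.15/42.22 = 6.588.
Ẇ_min = Q̇/COP_Carnot = 149.0/6.588 = 22.62 hp = 57540 Btu/h.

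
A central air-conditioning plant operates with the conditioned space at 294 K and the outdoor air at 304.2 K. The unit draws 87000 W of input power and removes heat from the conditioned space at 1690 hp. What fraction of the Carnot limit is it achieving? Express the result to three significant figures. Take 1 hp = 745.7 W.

0.503

Converting, Q̇_C = 1690 hp = 1260000 W, so COP_actual = Q̇_C/Ẇ = 1260000/87000 = 14.49.
The reservoir spacing is ΔT = 304.2 − 294 = 10.20 K.
COP_Carnot = T_C/ΔT = 294.00/10.20 = 28.82.
η_II = COP_actual/COP_Carnot = 14.49/28.82 = 0.5026.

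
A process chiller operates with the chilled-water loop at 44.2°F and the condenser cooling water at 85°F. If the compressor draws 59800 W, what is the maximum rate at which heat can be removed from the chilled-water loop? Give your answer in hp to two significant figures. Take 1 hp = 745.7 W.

In absolute terms T_C = 279.93 K and T_H = 302.59 K, so ΔT = 22.67 K.
COP_Carnot = T_C/ΔT = 279.93/22.67 = 12.35.
Q̇_max = COP_Carnot × Ẇ = 12.35 × 59800 W = 738500 W = 990.4 hp.

990 hp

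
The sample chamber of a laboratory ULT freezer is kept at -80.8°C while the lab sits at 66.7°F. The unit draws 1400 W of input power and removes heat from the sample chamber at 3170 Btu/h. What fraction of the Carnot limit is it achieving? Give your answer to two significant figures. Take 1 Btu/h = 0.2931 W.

Converting, Q̇_C = 3170 Btu/h = 929.1 W, so COP_actual = Q̇_C/Ẇ = 929.1/1400 = 0.6637.
In absolute terms T_C = 192.35 K and T_H = 292.43 K, so ΔT = 100.1 K.
COP_Carnot = T_C/ΔT = 192.35/100.1 = 1.922.
η_II = COP_actual/COP_Carnot = 0.6637/1.922 = 0.3453.

0.35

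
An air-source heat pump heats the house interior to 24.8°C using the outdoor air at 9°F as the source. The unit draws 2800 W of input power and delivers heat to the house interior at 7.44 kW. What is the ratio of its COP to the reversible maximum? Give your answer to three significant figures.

Converting, Q̇_H = 7.440 kW = 7440 W, so COP_actual = Q̇_H/Ẇ = 7440/2800 = 2.657.
In absolute terms T_C = 260.37 K and T_H = 297.95 K, so ΔT = 37.58 K.
COP_Carnot = T_H/ΔT = 297.95/37.58 = 7.929.
η_II = COP_actual/COP_Carnot = 2.657/7.929 = 0.3351.

0.335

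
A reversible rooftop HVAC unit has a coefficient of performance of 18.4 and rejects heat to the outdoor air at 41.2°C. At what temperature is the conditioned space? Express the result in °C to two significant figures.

For a Carnot refrigerator COP_R = T_C/(T_H − T_C), so T_C = COP·T_H/(1 + COP).
With T_H = 314.35 K, T_C = 18.4 × 314.35/19.40 = 298.15 K.
Converting, 298.15 K = 25.00°C.

25 °C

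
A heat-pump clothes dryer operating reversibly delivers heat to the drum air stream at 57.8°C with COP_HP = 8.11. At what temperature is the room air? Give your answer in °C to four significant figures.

16.99 °C

COP_HP = T_H/(T_H − T_C) gives T_H − T_C = T_H/COP.
With T_H = 330.95 K, T_C = 330.95 × (1 − 1/8.11) = 290.14 K.
Converting, 290.14 K = 16.99°C.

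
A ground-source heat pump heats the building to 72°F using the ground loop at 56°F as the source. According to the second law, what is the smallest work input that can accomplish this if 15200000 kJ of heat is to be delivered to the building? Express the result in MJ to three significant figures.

In absolute terms T_C = 286.48 K and T_H = 295.37 K, so ΔT = 8.889 K.
The reversible limit is COP_HP = T_H/ΔT = 33.23, so W_min = Q_H/COP = Q_H·ΔT/T_H.
W_min = 15200000 × 8.889/295.37 = 457400 kJ = 457.4 MJ.

457 MJ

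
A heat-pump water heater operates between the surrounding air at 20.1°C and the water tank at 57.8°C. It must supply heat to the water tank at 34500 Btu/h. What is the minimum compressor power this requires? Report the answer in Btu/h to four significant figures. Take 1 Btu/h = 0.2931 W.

In absolute terms T_C = 293.25 K and T_H = 330.95 K, so ΔT = 37.70 K.
COP_Carnot = T_H/ΔT = 330.95/37.70 = 8.779.
Ẇ_min = Q̇/COP_Carnot = 34500/8.779 = 3930 Btu/h.

3930 Btu/h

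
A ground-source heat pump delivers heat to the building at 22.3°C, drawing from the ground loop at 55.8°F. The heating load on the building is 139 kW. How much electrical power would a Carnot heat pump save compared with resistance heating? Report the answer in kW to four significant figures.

In absolute terms T_C = 286.37 K and T_H = 295.45 K, so ΔT = 9.078 K.
COP_Carnot = T_H/ΔT = 295.45/9.078 = 32.55.
Resistance heating needs Ẇ_res = Q̇_H = 139.0 kW; the reversible heat pump needs only Ẇ_hp = Q̇_H/COP = 4.271 kW.
Saving = 139.0 − 4.271 = 134.7 kW.

134.7 kW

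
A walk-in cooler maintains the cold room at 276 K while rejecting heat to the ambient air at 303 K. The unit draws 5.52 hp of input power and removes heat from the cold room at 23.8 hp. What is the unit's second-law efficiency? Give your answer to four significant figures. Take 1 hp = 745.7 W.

0.4218

COP_actual = Q̇_C/Ẇ = 23.80/5.520 = 4.312.
The reservoir spacing is ΔT = 303 − 276 = 27.00 K.
COP_Carnot = T_C/ΔT = 276.00/27.00 = 10.22.
η_II = COP_actual/COP_Carnot = 4.312/10.22 = 0.4218.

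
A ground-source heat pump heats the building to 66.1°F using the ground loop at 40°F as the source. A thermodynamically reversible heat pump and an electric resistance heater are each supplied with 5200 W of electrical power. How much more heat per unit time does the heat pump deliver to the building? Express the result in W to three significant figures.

99600 W

In absolute terms T_C = 277.59 K and T_H = 292.09 K, so ΔT = 14.50 K.
COP_Carnot = T_H/ΔT = 292.09/14.50 = 20.14.
The heat pump delivers Q̇_H = COP × Ẇ = 104800 W; the resistance heater delivers Ẇ = 5200 W.
Extra = (COP − 1)·Ẇ = 99550 W.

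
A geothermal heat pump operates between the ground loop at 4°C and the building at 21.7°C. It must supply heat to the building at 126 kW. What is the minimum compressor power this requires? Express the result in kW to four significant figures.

7.564 kW

In absolute terms T_C = 277.15 K and T_H = 294.85 K, so ΔT = 17.70 K.
COP_Carnot = T_H/ΔT = 294.85/17.70 = 16.66.
Ẇ_min = Q̇/COP_Carnot = 126.0/16.66 = 7.564 kW.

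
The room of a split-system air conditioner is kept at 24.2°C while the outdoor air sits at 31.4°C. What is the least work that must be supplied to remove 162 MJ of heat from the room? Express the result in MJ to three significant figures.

3.92 MJ

In absolute terms T_C = 297.35 K and T_H = 304.55 K, so ΔT = 7.200 K.
The reversible limit is COP_R = T_C/ΔT = 41.30, so W_min = Q_C/COP = Q_C·ΔT/T_C.
W_min = 162.0 × 7.200/297.35 = 3.923 MJ.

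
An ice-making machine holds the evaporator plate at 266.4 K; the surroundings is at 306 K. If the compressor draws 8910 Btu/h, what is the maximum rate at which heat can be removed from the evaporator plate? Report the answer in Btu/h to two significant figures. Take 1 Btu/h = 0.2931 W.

60000 Btu/h

The reservoir spacing is ΔT = 306 − 266.4 = 39.60 K.
COP_Carnot = T_C/ΔT = 266.40/39.60 = 6.727.
Q̇_max = COP_Carnot × Ẇ = 6.727 × 8910 Btu/h = 59940 Btu/h.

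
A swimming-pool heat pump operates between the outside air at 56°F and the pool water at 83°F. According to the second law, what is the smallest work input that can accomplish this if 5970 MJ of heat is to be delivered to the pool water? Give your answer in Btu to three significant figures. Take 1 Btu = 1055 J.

In absolute terms T_C = 286.48 K and T_H = 301.48 K, so ΔT = 15.00 K.
The reversible limit is COP_HP = T_H/ΔT = 20.10, so W_min = Q_H/COP = Q_H·ΔT/T_H.
W_min = 5970 × 15.00/301.48 = 297.0 MJ = 281500 Btu.

282000 Btu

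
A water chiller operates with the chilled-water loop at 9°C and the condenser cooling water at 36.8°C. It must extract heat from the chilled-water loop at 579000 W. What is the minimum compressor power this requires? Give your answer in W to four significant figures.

In absolute terms T_C = 282.15 K and T_H = 309.95 K, so ΔT = 27.80 K.
COP_Carnot = T_C/ΔT = 282.15/27.80 = 10.15.
Ẇ_min = Q̇/COP_Carnot = 579000/10.15 = 57050 W.

57050 W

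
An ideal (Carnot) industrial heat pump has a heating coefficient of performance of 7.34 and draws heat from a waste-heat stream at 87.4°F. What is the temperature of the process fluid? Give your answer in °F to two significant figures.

COP_HP = T_H/(T_H − T_C) rearranges to T_H = COP·T_C/(COP − 1).
With T_C = 303.93 K, T_H = 7.34 × 303.93/6.340 = 351.87 K.
Converting, 351.87 K = 173.69°F.

170 °F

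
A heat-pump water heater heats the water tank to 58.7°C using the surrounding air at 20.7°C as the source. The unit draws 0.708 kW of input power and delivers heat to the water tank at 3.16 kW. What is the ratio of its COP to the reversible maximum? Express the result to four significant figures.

COP_actual = Q̇_H/Ẇ = 3.160/0.7080 = 4.463.
In absolute terms T_C = 293.85 K and T_H = 331.85 K, so ΔT = 38.00 K.
COP_Carnot = T_H/ΔT = 331.85/38.00 = 8.733.
η_II = COP_actual/COP_Carnot = 4.463/8.733 = 0.5111.

0.5111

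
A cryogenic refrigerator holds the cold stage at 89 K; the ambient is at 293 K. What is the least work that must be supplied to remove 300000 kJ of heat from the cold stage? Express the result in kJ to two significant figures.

The reservoir spacing is ΔT = 293 − 89 = 204.0 K.
The reversible limit is COP_R = T_C/ΔT = 0.4363, so W_min = Q_C/COP = Q_C·ΔT/T_C.
W_min = 300000 × 204.0/89.00 = 687600 kJ.

690000 kJ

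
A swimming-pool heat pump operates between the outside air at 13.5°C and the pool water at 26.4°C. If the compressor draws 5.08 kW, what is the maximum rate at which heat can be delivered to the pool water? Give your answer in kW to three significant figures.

118 kW

In absolute terms T_C = 286.65 K and T_H = 299.55 K, so ΔT = 12.90 K.
COP_Carnot = T_H/ΔT = 299.55/12.90 = 23.22.
Q̇_max = COP_Carnot × Ẇ = 23.22 × 5.080 kW = 118.0 kW.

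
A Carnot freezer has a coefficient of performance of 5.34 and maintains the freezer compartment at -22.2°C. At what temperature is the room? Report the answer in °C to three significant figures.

COP_R = T_C/(T_H − T_C) gives T_H − T_C = T_C/COP.
With T_C = 250.95 K, T_H = 250.95 × (1 + 1/5.34) = 297.94 K.
Converting, 297.94 K = 24.79°C.

24.8 °C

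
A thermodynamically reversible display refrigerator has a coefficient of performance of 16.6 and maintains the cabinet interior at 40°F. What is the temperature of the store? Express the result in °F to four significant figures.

70.10 °F

COP_R = T_C/(T_H − T_C) gives T_H − T_C = T_C/COP.
With T_C = 277.59 K, T_H = 277.59 × (1 + 1/16.6) = 294.32 K.
Converting, 294.32 K = 70.10°F.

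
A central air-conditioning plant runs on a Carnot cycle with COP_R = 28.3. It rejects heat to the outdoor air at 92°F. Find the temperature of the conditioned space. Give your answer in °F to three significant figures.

73.2 °F

For a Carnot refrigerator COP_R = T_C/(T_H − T_C), so T_C = COP·T_H/(1 + COP).
With T_H = 306.48 K, T_C = 28.3 × 306.48/29.30 = 296.02 K.
Converting, 296.02 K = 73.17°F.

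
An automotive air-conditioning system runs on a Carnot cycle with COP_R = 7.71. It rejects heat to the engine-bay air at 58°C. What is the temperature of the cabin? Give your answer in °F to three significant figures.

For a Carnot refrigerator COP_R = T_C/(T_H − T_C), so T_C = COP·T_H/(1 + COP).
With T_H = 331.15 K, T_C = 7.71 × 331.15/8.710 = 293.13 K.
Converting, 293.13 K = 67.96°F.

68.0 °F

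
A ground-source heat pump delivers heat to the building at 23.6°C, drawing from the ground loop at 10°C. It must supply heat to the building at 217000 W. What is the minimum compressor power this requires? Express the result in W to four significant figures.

9945 W

In absolute terms T_C = 283.15 K and T_H = 296.75 K, so ΔT = 13.60 K.
COP_Carnot = T_H/ΔT = 296.75/13.60 = 21.82.
Ẇ_min = Q̇/COP_Carnot = 217000/21.82 = 9945 W.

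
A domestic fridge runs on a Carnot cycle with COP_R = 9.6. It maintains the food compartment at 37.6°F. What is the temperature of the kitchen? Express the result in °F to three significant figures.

COP_R = T_C/(T_H − T_C) gives T_H − T_C = T_C/COP.
With T_C = 276.26 K, T_H = 276.26 × (1 + 1/9.6) = 305.04 K.
Converting, 305.04 K = 89.40°F.

89.4 °F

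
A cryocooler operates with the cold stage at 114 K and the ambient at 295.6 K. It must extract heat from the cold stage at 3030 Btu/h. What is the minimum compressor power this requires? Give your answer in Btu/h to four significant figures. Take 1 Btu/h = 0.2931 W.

The reservoir spacing is ΔT = 295.6 − 114 = 181.6 K.
COP_Carnot = T_C/ΔT = 114.00/181.6 = 0.6278.
Ẇ_min = Q̇/COP_Carnot = 3030/0.6278 = 4827 Btu/h.

4827 Btu/h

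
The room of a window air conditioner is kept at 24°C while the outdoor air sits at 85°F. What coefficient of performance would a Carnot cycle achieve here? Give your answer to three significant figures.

54.6

In absolute terms T_C = 297.15 K and T_H = 302.59 K, so ΔT = 5.444 K.
For a reversible cycle, COP_Carnot = T_C/ΔT = 297.15/5.444 = 54.58.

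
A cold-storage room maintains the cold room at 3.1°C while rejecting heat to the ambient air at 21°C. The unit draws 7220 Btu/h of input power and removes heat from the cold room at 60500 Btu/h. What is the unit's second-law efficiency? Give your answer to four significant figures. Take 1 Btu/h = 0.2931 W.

0.5430

COP_actual = Q̇_C/Ẇ = 60500/7220 = 8.380.
In absolute terms T_C = 276.25 K and T_H = 294.15 K, so ΔT = 17.90 K.
COP_Carnot = T_C/ΔT = 276.25/17.90 = 15.43.
η_II = COP_actual/COP_Carnot = 8.380/15.43 = 0.5430.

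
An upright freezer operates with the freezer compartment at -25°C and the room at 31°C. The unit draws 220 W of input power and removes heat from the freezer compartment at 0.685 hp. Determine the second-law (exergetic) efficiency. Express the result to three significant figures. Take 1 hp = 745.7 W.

Converting, Q̇_C = 0.6850 hp = 510.8 W, so COP_actual = Q̇_C/Ẇ = 510.8/220.0 = 2.322.
In absolute terms T_C = 248.15 K and T_H = 304.15 K, so ΔT = 56.00 K.
COP_Carnot = T_C/ΔT = 248.15/56.00 = 4.431.
η_II = COP_actual/COP_Carnot = 2.322/4.431 = 0.5240.

0.524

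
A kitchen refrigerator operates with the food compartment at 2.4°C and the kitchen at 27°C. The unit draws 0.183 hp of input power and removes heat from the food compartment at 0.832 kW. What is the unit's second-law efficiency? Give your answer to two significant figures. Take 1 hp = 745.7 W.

Converting, Q̇_C = 0.8320 kW = 1.116 hp, so COP_actual = Q̇_C/Ẇ = 1.116/0.1830 = 6.097.
In absolute terms T_C = 275.55 K and T_H = 300.15 K, so ΔT = 24.60 K.
COP_Carnot = T_C/ΔT = 275.55/24.60 = 11.20.
η_II = COP_actual/COP_Carnot = 6.097/11.20 = 0.5443.

0.54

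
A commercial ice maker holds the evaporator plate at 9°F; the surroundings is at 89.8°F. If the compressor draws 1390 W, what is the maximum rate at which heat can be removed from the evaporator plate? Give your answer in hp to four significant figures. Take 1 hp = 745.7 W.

10.81 hp

In absolute terms T_C = 260.37 K and T_H = 305.26 K, so ΔT = 44.89 K.
COP_Carnot = T_C/ΔT = 260.37/44.89 = 5.800.
Q̇_max = COP_Carnot × Ẇ = 5.800 × 1390 W = 8063 W = 10.81 hp.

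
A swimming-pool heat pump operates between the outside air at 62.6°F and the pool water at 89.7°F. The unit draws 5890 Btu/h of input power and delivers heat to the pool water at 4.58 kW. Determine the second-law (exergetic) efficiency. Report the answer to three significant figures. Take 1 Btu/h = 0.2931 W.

0.131

Converting, Q̇_H = 4.580 kW = 15630 Btu/h, so COP_actual = Q̇_H/Ẇ = 15630/5890 = 2.653.
In absolute terms T_C = 290.15 K and T_H = 305.21 K, so ΔT = 15.06 K.
COP_Carnot = T_H/ΔT = 305.21/15.06 = 20.27.
η_II = COP_actual/COP_Carnot = 2.653/20.27 = 0.1309.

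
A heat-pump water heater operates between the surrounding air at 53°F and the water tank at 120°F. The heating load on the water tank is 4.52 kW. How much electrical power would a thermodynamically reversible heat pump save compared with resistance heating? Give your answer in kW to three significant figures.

In absolute terms T_C = 284.82 K and T_H = 322.04 K, so ΔT = 37.22 K.
COP_Carnot = T_H/ΔT = 322.04/37.22 = 8.652.
Resistance heating needs Ẇ_res = Q̇_H = 4.520 kW; the reversible heat pump needs only Ẇ_hp = Q̇_H/COP = 0.5224 kW.
Saving = 4.520 − 0.5224 = 3.998 kW.

4.00 kW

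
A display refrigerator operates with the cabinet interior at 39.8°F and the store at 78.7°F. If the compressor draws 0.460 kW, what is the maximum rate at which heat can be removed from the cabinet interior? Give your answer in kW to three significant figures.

5.91 kW

In absolute terms T_C = 277.48 K and T_H = 299.09 K, so ΔT = 21.61 K.
COP_Carnot = T_C/ΔT = 277.48/21.61 = 12.84.
Q̇_max = COP_Carnot × Ẇ = 12.84 × 0.4600 kW = 5.906 kW.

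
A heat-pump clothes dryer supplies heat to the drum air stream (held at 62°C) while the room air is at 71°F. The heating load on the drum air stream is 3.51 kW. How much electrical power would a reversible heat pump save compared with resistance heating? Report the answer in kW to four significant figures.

3.088 kW

In absolute terms T_C = 294.82 K and T_H = 335.15 K, so ΔT = 40.33 K.
COP_Carnot = T_H/ΔT = 335.15/40.33 = 8.310.
Resistance heating needs Ẇ_res = Q̇_H = 3.510 kW; the reversible heat pump needs only Ẇ_hp = Q̇_H/COP = 0.4224 kW.
Saving = 3.510 − 0.4224 = 3.088 kW.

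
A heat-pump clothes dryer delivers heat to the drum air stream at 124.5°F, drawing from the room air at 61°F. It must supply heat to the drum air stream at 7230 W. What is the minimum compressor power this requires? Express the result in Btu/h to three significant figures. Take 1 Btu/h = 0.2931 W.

2680 Btu/h

In absolute terms T_C = 289.26 K and T_H = 324.54 K, so ΔT = 35.28 K.
COP_Carnot = T_H/ΔT = 324.54/35.28 = 9.200.
Ẇ_min = Q̇/COP_Carnot = 7230/9.200 = 785.9 W = 2681 Btu/h.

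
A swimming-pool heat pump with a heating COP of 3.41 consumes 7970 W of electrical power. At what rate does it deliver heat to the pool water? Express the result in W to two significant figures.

Q̇_H = COP_HP × Ẇ = 3.41 × 7970 = 27180 W.

27000 W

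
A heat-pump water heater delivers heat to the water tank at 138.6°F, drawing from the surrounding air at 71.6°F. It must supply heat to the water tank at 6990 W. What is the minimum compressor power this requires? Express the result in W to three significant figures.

In absolute terms T_C = 295.15 K and T_H = 332.37 K, so ΔT = 37.22 K.
COP_Carnot = T_H/ΔT = 332.37/37.22 = 8.929.
Ẇ_min = Q̇/COP_Carnot = 6990/8.929 = 782.8 W.

783 W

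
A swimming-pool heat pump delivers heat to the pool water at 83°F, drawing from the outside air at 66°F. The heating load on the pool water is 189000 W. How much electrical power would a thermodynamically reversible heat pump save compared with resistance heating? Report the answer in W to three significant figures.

In absolute terms T_C = 292.04 K and T_H = 301.48 K, so ΔT = 9.444 K.
COP_Carnot = T_H/ΔT = 301.48/9.444 = 31.92.
Resistance heating needs Ẇ_res = Q̇_H = 189000 W; the reversible heat pump needs only Ẇ_hp = Q̇_H/COP = 5921 W.
Saving = 189000 − 5921 = 183100 W.

183000 W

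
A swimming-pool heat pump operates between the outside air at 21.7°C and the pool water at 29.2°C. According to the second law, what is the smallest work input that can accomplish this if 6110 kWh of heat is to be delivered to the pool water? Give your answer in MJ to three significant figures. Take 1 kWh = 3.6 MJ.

546 MJ

In absolute terms T_C = 294.85 K and T_H = 302.35 K, so ΔT = 7.500 K.
The reversible limit is COP_HP = T_H/ΔT = 40.31, so W_min = Q_H/COP = Q_H·ΔT/T_H.
W_min = 6110 × 7.500/302.35 = 151.6 kWh = 545.6 MJ.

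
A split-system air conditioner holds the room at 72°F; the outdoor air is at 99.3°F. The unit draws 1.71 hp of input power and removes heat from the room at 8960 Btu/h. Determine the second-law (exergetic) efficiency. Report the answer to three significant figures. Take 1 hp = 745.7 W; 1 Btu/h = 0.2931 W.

Converting, Q̇_C = 8960 Btu/h = 3.522 hp, so COP_actual = Q̇_C/Ẇ = 3.522/1.710 = 2.060.
In absolute terms T_C = 295.37 K and T_H = 310.54 K, so ΔT = 15.17 K.
COP_Carnot = T_C/ΔT = 295.37/15.17 = 19.48.
η_II = COP_actual/COP_Carnot = 2.060/19.48 = 0.1058.

0.106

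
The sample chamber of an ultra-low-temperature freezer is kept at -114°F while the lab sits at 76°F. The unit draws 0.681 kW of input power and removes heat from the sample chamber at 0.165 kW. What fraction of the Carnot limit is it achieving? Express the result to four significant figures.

COP_actual = Q̇_C/Ẇ = 0.1650/0.6810 = 0.2423.
In absolute terms T_C = 192.04 K and T_H = 297.59 K, so ΔT = 105.6 K.
COP_Carnot = T_C/ΔT = 192.04/105.6 = 1.819.
η_II = COP_actual/COP_Carnot = 0.2423/1.819 = 0.1332.

0.1332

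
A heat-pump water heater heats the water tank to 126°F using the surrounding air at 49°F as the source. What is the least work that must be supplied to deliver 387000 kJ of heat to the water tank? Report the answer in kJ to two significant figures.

In absolute terms T_C = 282.59 K and T_H = 325.37 K, so ΔT = 42.78 K.
The reversible limit is COP_HP = T_H/ΔT = 7.606, so W_min = Q_H/COP = Q_H·ΔT/T_H.
W_min = 387000 × 42.78/325.37 = 50880 kJ.

51000 kJ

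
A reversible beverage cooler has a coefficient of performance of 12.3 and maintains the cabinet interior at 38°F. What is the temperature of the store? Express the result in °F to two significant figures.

COP_R = T_C/(T_H − T_C) gives T_H − T_C = T_C/COP.
With T_C = 276.48 K, T_H = 276.48 × (1 + 1/12.3) = 298.96 K.
Converting, 298.96 K = 78.46°F.

78 °F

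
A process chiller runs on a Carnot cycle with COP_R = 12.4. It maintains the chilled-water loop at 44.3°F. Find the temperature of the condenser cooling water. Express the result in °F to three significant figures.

84.9 °F

COP_R = T_C/(T_H − T_C) gives T_H − T_C = T_C/COP.
With T_C = 279.98 K, T_H = 279.98 × (1 + 1/12.4) = 302.56 K.
Converting, 302.56 K = 84.94°F.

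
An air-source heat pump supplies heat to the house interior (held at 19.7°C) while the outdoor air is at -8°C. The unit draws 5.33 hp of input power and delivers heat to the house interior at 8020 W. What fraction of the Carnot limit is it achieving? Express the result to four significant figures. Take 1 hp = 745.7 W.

Converting, Q̇_H = 8020 W = 10.75 hp, so COP_actual = Q̇_H/Ẇ = 10.75/5.330 = 2.018.
In absolute terms T_C = 265.15 K and T_H = 292.85 K, so ΔT = 27.70 K.
COP_Carnot = T_H/ΔT = 292.85/27.70 = 10.57.
η_II = COP_actual/COP_Carnot = 2.018/10.57 = 0.1909.

0.1909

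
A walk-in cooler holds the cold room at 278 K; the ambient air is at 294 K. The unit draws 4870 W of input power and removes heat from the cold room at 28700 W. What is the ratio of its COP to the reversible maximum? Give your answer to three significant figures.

0.339

COP_actual = Q̇_C/Ẇ = 28700/4870 = 5.893.
The reservoir spacing is ΔT = 294 − 278 = 16.00 K.
COP_Carnot = T_C/ΔT = 278.00/16.00 = 17.38.
η_II = COP_actual/COP_Carnot = 5.893/17.38 = 0.3392.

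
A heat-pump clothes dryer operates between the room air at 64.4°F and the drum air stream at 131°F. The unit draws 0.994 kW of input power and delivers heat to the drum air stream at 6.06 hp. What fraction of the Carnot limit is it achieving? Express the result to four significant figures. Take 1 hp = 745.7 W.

Converting, Q̇_H = 6.060 hp = 4.519 kW, so COP_actual = Q̇_H/Ẇ = 4.519/0.9940 = 4.546.
In absolute terms T_C = 291.15 K and T_H = 328.15 K, so ΔT = 37.00 K.
COP_Carnot = T_H/ΔT = 328.15/37.00 = 8.869.
η_II = COP_actual/COP_Carnot = 4.546/8.869 = 0.5126.

0.5126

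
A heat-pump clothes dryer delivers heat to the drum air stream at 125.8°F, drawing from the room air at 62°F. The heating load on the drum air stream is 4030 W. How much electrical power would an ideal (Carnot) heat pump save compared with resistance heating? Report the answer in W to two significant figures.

3600 W

In absolute terms T_C = 289.82 K and T_H = 325.26 K, so ΔT = 35.44 K.
COP_Carnot = T_H/ΔT = 325.26/35.44 = 9.177.
Resistance heating needs Ẇ_res = Q̇_H = 4030 W; the reversible heat pump needs only Ẇ_hp = Q̇_H/COP = 439.2 W.
Saving = 4030 − 439.2 = 3591 W.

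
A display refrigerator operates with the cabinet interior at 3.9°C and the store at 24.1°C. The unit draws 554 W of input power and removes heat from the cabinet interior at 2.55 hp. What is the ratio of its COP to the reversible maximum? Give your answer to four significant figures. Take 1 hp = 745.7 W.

0.2503

Converting, Q̇_C = 2.550 hp = 1902 W, so COP_actual = Q̇_C/Ẇ = 1902/554.0 = 3.432.
In absolute terms T_C = 277.05 K and T_H = 297.25 K, so ΔT = 20.20 K.
COP_Carnot = T_C/ΔT = 277.05/20.20 = 13.72.
η_II = COP_actual/COP_Carnot = 3.432/13.72 = 0.2503.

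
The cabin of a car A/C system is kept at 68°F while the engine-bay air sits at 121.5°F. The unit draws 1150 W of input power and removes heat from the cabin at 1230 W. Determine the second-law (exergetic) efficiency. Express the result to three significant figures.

COP_actual = Q̇_C/Ẇ = 1230/1150 = 1.070.
In absolute terms T_C = 293.15 K and T_H = 322.87 K, so ΔT = 29.72 K.
COP_Carnot = T_C/ΔT = 293.15/29.72 = 9.863.
η_II = COP_actual/COP_Carnot = 1.070/9.863 = 0.1084.

0.108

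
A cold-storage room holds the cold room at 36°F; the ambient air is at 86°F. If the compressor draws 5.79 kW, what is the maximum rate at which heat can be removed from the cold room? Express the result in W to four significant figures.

57400 W

In absolute terms T_C = 275.37 K and T_H = 303.15 K, so ΔT = 27.78 K.
COP_Carnot = T_C/ΔT = 275.37/27.78 = 9.913.
Q̇_max = COP_Carnot × Ẇ = 9.913 × 5.790 kW = 57.40 kW = 57400 W.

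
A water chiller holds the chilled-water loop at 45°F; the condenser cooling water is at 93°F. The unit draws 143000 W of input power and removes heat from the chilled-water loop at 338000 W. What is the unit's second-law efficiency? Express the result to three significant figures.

0.225

COP_actual = Q̇_C/Ẇ = 338000/143000 = 2.364.
In absolute terms T_C = 280.37 K and T_H = 307.04 K, so ΔT = 26.67 K.
COP_Carnot = T_C/ΔT = 280.37/26.67 = 10.51.
η_II = COP_actual/COP_Carnot = 2.364/10.51 = 0.2248.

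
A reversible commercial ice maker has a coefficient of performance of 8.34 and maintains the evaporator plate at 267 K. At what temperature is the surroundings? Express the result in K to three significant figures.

COP_R = T_C/(T_H − T_C) gives T_H − T_C = T_C/COP.
With T_C = 267.00 K, T_H = 267.00 × (1 + 1/8.34) = 299.01 K.

299 K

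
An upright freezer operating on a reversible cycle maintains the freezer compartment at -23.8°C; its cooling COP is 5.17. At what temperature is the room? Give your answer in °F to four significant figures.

75.97 °F

COP_R = T_C/(T_H − T_C) gives T_H − T_C = T_C/COP.
With T_C = 249.35 K, T_H = 249.35 × (1 + 1/5.17) = 297.58 K.
Converting, 297.58 K = 75.97°F.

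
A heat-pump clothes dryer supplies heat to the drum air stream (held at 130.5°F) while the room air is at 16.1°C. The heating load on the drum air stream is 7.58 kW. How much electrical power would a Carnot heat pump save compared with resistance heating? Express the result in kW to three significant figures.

6.69 kW

In absolute terms T_C = 289.25 K and T_H = 327.87 K, so ΔT = 38.62 K.
COP_Carnot = T_H/ΔT = 327.87/38.62 = 8.489.
Resistance heating needs Ẇ_res = Q̇_H = 7.580 kW; the reversible heat pump needs only Ẇ_hp = Q̇_H/COP = 0.8929 kW.
Saving = 7.580 − 0.8929 = 6.687 kW.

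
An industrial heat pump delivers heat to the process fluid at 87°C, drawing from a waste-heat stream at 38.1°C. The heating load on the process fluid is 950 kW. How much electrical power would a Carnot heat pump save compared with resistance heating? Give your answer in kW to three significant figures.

821 kW

In absolute terms T_C = 311.25 K and T_H = 360.15 K, so ΔT = 48.90 K.
COP_Carnot = T_H/ΔT = 360.15/48.90 = 7.365.
Resistance heating needs Ẇ_res = Q̇_H = 950.0 kW; the reversible heat pump needs only Ẇ_hp = Q̇_H/COP = 129.0 kW.
Saving = 950.0 − 129.0 = 821.0 kW.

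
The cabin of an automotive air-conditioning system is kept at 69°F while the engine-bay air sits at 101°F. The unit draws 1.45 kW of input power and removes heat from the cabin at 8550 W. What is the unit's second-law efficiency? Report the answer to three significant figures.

0.357

Converting, Q̇_C = 8550 W = 8.550 kW, so COP_actual = Q̇_C/Ẇ = 8.550/1.450 = 5.897.
In absolute terms T_C = 293.71 K and T_H = 311.48 K, so ΔT = 17.78 K.
COP_Carnot = T_C/ΔT = 293.71/17.78 = 16.52.
η_II = COP_actual/COP_Carnot = 5.897/16.52 = 0.3569.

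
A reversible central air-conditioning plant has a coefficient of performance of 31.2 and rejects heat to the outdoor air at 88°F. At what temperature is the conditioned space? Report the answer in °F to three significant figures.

For a Carnot refrigerator COP_R = T_C/(T_H − T_C), so T_C = COP·T_H/(1 + COP).
With T_H = 304.26 K, T_C = 31.2 × 304.26/32.20 = 294.81 K.
Converting, 294.81 K = 70.99°F.

71.0 °F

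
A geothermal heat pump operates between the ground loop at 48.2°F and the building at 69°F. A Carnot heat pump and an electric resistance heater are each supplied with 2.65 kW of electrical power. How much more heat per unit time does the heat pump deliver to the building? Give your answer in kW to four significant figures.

In absolute terms T_C = 282.15 K and T_H = 293.71 K, so ΔT = 11.56 K.
COP_Carnot = T_H/ΔT = 293.71/11.56 = 25.42.
The heat pump delivers Q̇_H = COP × Ẇ = 67.35 kW; the resistance heater delivers Ẇ = 2.650 kW.
Extra = (COP − 1)·Ẇ = 64.70 kW.

64.70 kW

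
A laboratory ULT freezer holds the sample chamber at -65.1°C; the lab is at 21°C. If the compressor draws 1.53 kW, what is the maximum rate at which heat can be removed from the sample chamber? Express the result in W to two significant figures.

In absolute terms T_C = 208.05 K and T_H = 294.15 K, so ΔT = 86.10 K.
COP_Carnot = T_C/ΔT = 208.05/86.10 = 2.416.
Q̇_max = COP_Carnot × Ẇ = 2.416 × 1.530 kW = 3.697 kW = 3697 W.

3700 W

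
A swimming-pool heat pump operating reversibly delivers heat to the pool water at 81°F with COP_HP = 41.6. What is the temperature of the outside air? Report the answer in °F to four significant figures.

68.00 °F

COP_HP = T_H/(T_H − T_C) gives T_H − T_C = T_H/COP.
With T_H = 300.37 K, T_C = 300.37 × (1 − 1/41.6) = 293.15 K.
Converting, 293.15 K = 68.00°F.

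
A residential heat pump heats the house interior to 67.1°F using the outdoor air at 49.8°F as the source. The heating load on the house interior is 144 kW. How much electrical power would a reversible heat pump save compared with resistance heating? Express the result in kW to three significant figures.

In absolute terms T_C = 283.04 K and T_H = 292.65 K, so ΔT = 9.611 K.
COP_Carnot = T_H/ΔT = 292.65/9.611 = 30.45.
Resistance heating needs Ẇ_res = Q̇_H = 144.0 kW; the reversible heat pump needs only Ẇ_hp = Q̇_H/COP = 4.729 kW.
Saving = 144.0 − 4.729 = 139.3 kW.

139 kW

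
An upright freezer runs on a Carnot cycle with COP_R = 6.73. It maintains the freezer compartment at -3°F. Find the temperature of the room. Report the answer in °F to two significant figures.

COP_R = T_C/(T_H − T_C) gives T_H − T_C = T_C/COP.
With T_C = 253.71 K, T_H = 253.71 × (1 + 1/6.73) = 291.40 K.
Converting, 291.40 K = 64.86°F.

65 °F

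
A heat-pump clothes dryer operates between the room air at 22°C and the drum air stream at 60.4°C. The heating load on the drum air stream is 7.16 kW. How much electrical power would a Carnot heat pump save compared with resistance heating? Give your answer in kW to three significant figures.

6.34 kW

In absolute terms T_C = 295.15 K and T_H = 333.55 K, so ΔT = 38.40 K.
COP_Carnot = T_H/ΔT = 333.55/38.40 = 8.686.
Resistance heating needs Ẇ_res = Q̇_H = 7.160 kW; the reversible heat pump needs only Ẇ_hp = Q̇_H/COP = 0.8243 kW.
Saving = 7.160 − 0.8243 = 6.336 kW.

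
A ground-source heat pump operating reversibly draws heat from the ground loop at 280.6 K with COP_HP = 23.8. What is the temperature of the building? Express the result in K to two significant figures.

COP_HP = T_H/(T_H − T_C) rearranges to T_H = COP·T_C/(COP − 1).
With T_C = 280.60 K, T_H = 23.8 × 280.60/22.80 = 292.91 K.

290 K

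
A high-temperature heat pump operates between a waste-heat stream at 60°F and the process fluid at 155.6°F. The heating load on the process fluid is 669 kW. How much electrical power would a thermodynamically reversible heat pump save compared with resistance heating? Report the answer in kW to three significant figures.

565 kW

In absolute terms T_C = 288.71 K and T_H = 341.82 K, so ΔT = 53.11 K.
COP_Carnot = T_H/ΔT = 341.82/53.11 = 6.436.
Resistance heating needs Ẇ_res = Q̇_H = 669.0 kW; the reversible heat pump needs only Ẇ_hp = Q̇_H/COP = 103.9 kW.
Saving = 669.0 − 103.9 = 565.1 kW.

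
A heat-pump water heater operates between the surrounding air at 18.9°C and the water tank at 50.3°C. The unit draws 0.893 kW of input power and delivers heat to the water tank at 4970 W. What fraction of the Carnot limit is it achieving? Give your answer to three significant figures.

0.540

Converting, Q̇_H = 4970 W = 4.970 kW, so COP_actual = Q̇_H/Ẇ = 4.970/0.8930 = 5.566.
In absolute terms T_C = 292.05 K and T_H = 323.45 K, so ΔT = 31.40 K.
COP_Carnot = T_H/ΔT = 323.45/31.40 = 10.30.
η_II = COP_actual/COP_Carnot = 5.566/10.30 = 0.5403.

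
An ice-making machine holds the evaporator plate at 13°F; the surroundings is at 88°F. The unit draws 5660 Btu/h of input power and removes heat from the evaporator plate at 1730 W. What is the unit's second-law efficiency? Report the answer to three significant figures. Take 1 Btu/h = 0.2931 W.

Converting, Q̇_C = 1730 W = 5902 Btu/h, so COP_actual = Q̇_C/Ẇ = 5902/5660 = 1.043.
In absolute terms T_C = 262.59 K and T_H = 304.26 K, so ΔT = 41.67 K.
COP_Carnot = T_C/ΔT = 262.59/41.67 = 6.302.
η_II = COP_actual/COP_Carnot = 1.043/6.302 = 0.1655.

0.165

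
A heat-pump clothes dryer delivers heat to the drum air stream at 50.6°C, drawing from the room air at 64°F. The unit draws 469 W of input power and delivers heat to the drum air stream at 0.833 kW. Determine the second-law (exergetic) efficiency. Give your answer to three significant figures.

Converting, Q̇_H = 0.8330 kW = 833.0 W, so COP_actual = Q̇_H/Ẇ = 833.0/469.0 = 1.776.
In absolute terms T_C = 290.93 K and T_H = 323.75 K, so ΔT = 32.82 K.
COP_Carnot = T_H/ΔT = 323.75/32.82 = 9.864.
η_II = COP_actual/COP_Carnot = 1.776/9.864 = 0.1801.

0.180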